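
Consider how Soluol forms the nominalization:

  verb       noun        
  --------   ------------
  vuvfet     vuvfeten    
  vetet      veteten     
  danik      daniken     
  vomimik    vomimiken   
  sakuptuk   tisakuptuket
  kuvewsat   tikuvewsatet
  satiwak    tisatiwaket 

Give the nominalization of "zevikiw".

zevikiwen

danik and sakuptuk both end in -k yet inflect differently (daniken, tisakuptuket), so the final letter is not what conditions the rule; the last vowel is.
"zevikiw" has last vowel 'i'. The stems whose last vowel is 'i' (danik → daniken, vomimik → vomimiken) add -en.
The other pattern: stems whose last vowel is 'a' or 'u' add ti- … -et around the stem.
So zevikiw → zevikiwen.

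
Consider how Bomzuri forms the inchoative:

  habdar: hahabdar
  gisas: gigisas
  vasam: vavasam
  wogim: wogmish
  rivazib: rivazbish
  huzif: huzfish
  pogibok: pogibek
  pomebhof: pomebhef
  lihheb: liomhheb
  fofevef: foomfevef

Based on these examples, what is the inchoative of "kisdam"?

kikisdam

vasam and wogim both end in -m yet inflect differently (vavasam, wogmish), so the final letter is not what conditions the rule; the last vowel is.
"kisdam" has last vowel 'a'. The stems whose last vowel is 'a' (habdar → hahabdar, gisas → gigisas, vasam → vavasam) repeat the first consonant+vowel as a prefix.
The other patterns: stems whose last vowel is 'i' delete the last vowel and add -ish; stems whose last vowel is 'o' change the last vowel to 'e'; stems whose last vowel is 'e' insert -om- after the first vowel.
So kisdam → kikisdam.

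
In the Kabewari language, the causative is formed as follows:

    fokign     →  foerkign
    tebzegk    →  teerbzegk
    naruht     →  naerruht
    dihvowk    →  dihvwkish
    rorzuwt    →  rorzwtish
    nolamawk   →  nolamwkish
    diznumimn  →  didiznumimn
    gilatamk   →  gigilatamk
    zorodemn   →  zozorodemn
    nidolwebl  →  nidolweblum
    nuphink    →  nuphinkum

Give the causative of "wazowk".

tebzegk and dihvowk both end in -k yet inflect differently (teerbzegk, dihvwkish), so the final letter is not what conditions the rule; the second-to-last letter is.
"wazowk" has second-to-last letter 'w'. The stems whose second-to-last letter is 'w' (dihvowk → dihvwkish, rorzuwt → rorzwtish, nolamawk → nolamwkish) delete the last vowel and add -ish.
The other patterns: stems whose second-to-last letter is 'g' or 'h' insert -er- after the first vowel; stems whose second-to-last letter is 'm' repeat the first consonant+vowel as a prefix; stems whose second-to-last letter is 'b' or 'n' add -um.
So wazowk → wazwkish.

wazwkish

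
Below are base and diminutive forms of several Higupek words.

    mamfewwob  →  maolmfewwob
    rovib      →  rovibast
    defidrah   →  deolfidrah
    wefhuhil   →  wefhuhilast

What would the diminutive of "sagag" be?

rovib and mamfewwob both end in -b yet inflect differently (rovibast, maolmfewwob), so the final letter is not what conditions the rule; the last vowel is.
"sagag" has last vowel 'a'. The one such stem in the data (defidrah → deolfidrah) inserts -ol- after the first vowel (as does mamfewwob), so the same rule applies.
The other pattern: stems whose last vowel is 'i' add -ast.
So sagag → saolgag.

saolgag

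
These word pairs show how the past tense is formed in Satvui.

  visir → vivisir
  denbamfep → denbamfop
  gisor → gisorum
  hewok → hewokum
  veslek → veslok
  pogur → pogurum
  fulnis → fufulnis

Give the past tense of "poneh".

ponoh

"poneh" has last vowel 'e'. The stems whose last vowel is 'e' (veslek → veslok, denbamfep → denbamfop) change the last vowel to 'o'.
So poneh → ponoh.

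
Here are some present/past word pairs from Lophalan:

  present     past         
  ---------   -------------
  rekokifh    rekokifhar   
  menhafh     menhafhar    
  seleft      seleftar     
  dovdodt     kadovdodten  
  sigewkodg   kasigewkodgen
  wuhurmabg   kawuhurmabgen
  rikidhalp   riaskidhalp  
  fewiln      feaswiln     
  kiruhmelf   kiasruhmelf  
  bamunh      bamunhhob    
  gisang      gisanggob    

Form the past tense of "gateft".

gateftar

seleft and dovdodt both end in -t yet inflect differently (seleftar, kadovdodten), so the final letter is not what conditions the rule; the second-to-last letter is.
"gateft" has second-to-last letter 'f'. The stems whose second-to-last letter is 'f' (rekokifh → rekokifhar, menhafh → menhafhar, seleft → seleftar) add -ar.
The other patterns: stems whose second-to-last letter is 'b' or 'd' add ka- … -en around the stem; stems whose second-to-last letter is 'l' insert -as- after the first vowel; stems whose second-to-last letter is 'n' double the final consonant and add -ob.
So gateft → gateftar.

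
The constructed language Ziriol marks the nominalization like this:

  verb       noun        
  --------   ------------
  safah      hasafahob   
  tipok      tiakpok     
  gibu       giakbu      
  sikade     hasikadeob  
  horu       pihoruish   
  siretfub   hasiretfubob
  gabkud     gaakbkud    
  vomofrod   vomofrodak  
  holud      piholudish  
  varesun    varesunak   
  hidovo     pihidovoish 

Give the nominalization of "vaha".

vahaak

vomofrod and holud both end in -d yet inflect differently (vomofrodak, piholudish), so the final letter is not what conditions the rule; the first letter is.
"vaha" begins with v-. The stems beginning with v- (varesun → varesunak, vomofrod → vomofrodak) add -ak.
The other patterns: stems beginning with s- add ha- … -ob around the stem; stems beginning with h- add pi- … -ish around the stem; stems beginning with g- or t- insert -ak- after the first vowel.
So vaha → vahaak.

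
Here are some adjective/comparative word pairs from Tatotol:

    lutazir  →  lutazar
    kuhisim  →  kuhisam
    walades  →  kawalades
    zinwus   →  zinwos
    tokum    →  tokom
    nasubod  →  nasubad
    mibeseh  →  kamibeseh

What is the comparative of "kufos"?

kufas

"kufos" has last vowel 'o'. The one such stem in the data (nasubod → nasubad) changes the last vowel to 'a' (as do lutazir, kuhisim), so the same rule applies.
The other patterns: stems whose last vowel is 'u' change the last vowel to 'o'; stems whose last vowel is 'e' add the prefix ka-.
So kufos → kufas.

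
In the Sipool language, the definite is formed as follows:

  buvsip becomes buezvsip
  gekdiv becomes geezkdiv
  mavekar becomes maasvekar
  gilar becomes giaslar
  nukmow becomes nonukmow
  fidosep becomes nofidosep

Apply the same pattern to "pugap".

buvsip and fidosep both end in -p yet inflect differently (buezvsip, nofidosep), so the final letter is not what conditions the rule; the last vowel is.
"pugap" has last vowel 'a'. The stems whose last vowel is 'a' (mavekar → maasvekar, gilar → giaslar) insert -as- after the first vowel.
The other patterns: stems whose last vowel is 'i' insert -ez- after the first vowel; stems whose last vowel is 'e' or 'o' add the prefix no-.
So pugap → puasgap.

puasgap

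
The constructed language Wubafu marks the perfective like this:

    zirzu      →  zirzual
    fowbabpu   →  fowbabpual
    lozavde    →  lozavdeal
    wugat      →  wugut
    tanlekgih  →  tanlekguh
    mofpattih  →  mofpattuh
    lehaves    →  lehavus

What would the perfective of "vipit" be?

"vipit" ends in a consonant. The stems ending in a consonant (wugat → wugut, tanlekgih → tanlekguh, mofpattih → mofpattuh) change the last vowel to 'u'.
The other pattern: stems ending in a vowel add -al.
So vipit → viput.

viput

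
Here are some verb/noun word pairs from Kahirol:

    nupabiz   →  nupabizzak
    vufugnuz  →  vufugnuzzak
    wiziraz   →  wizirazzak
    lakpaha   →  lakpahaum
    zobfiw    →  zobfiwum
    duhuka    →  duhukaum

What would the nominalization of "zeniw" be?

zeniwum

"zeniw" ends in -w. The one such stem in the data (zobfiw → zobfiwum) adds -um, so the same rule applies.
So zeniw → zeniwum.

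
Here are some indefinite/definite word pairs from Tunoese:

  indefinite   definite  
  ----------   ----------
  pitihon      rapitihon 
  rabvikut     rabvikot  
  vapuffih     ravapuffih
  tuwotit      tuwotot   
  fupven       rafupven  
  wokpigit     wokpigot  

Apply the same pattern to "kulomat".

kulomot

tuwotit and vapuffih both have last vowel 'i' yet inflect differently (tuwotot, ravapuffih), so the last vowel is not what conditions the rule; the final letter is.
"kulomat" ends in -t. The stems ending in -t (rabvikut → rabvikot, tuwotit → tuwotot, wokpigit → wokpigot) change the last vowel to 'o'.
So kulomat → kulomot.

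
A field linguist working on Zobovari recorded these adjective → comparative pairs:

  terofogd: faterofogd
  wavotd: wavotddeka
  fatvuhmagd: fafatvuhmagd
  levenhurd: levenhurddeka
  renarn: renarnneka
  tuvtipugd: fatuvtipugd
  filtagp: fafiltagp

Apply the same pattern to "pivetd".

pivetddeka

tuvtipugd and levenhurd both end in -d yet inflect differently (fatuvtipugd, levenhurddeka), so the final letter is not what conditions the rule; the second-to-last letter is.
"pivetd" has second-to-last letter 't'. The one such stem in the data (wavotd → wavotddeka) doubles the final consonant and adds -eka (as do levenhurd, renarn), so the same rule applies.
The other pattern: stems whose second-to-last letter is 'g' add the prefix fa-.
So pivetd → pivetddeka.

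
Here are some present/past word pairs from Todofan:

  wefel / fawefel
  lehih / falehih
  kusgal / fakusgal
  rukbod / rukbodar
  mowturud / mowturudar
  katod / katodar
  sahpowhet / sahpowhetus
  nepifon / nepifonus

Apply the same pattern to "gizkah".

fagizkah

wefel and sahpowhet both have last vowel 'e' yet inflect differently (fawefel, sahpowhetus), so the last vowel is not what conditions the rule; the final letter is.
"gizkah" ends in -h. The one such stem in the data (lehih → falehih) adds the prefix fa-, so the same rule applies.
The other patterns: stems ending in -d add -ar; stems ending in -n or -t add -us.
So gizkah → fagizkah.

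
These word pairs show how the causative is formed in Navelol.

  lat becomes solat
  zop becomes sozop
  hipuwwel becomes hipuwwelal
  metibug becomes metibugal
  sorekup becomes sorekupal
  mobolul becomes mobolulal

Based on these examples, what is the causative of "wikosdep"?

wikosdepal

"wikosdep" has 3 vowels. The stems with 3 vowels (hipuwwel → hipuwwelal, metibug → metibugal, sorekup → sorekupal) add -al.
So wikosdep → wikosdepal.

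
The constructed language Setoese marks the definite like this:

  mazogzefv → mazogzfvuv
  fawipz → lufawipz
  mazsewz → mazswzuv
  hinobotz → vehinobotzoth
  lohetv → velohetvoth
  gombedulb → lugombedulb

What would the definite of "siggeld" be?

hinobotz and fawipz both end in -z yet inflect differently (vehinobotzoth, lufawipz), so the final letter is not what conditions the rule; the second-to-last letter is.
"siggeld" has second-to-last letter 'l'. The one such stem in the data (gombedulb → lugombedulb) adds the prefix lu-, so the same rule applies.
The other patterns: stems whose second-to-last letter is 't' add ve- … -oth around the stem; stems whose second-to-last letter is 'f' or 'w' delete the last vowel and add -uv.
So siggeld → lusiggeld.

lusiggeld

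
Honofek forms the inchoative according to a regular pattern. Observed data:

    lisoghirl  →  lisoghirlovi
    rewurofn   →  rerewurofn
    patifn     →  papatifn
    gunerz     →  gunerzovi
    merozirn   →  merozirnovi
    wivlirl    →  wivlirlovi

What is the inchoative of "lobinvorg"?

lobinvorgovi

"lobinvorg" has second-to-last letter 'r'. The stems whose second-to-last letter is 'r' (gunerz → gunerzovi, merozirn → merozirnovi, lisoghirl → lisoghirlovi) add -ovi.
The other pattern: stems whose second-to-last letter is 'f' repeat the first consonant+vowel as a prefix.
So lobinvorg → lobinvorgovi.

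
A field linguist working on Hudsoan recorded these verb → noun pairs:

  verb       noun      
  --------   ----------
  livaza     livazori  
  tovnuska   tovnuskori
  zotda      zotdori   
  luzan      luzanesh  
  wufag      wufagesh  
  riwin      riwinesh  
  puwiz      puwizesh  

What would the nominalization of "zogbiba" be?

zogbibori

livaza and luzan both have last vowel 'a' yet inflect differently (livazori, luzanesh), so the last vowel is not what conditions the rule; the final letter is.
"zogbiba" ends in -a. The stems ending in -a (livaza → livazori, tovnuska → tovnuskori, zotda → zotdori) drop the final letter and add -ori.
The other pattern: stems ending in -g, -n or -z add -esh.
So zogbiba → zogbibori.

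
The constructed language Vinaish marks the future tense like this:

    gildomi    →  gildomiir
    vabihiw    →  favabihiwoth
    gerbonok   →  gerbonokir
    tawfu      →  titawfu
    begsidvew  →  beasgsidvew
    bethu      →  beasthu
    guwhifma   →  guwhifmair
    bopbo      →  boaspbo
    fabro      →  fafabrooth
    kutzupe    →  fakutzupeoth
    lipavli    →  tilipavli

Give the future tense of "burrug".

buasrrug

gildomi and lipavli both end in -i yet inflect differently (gildomiir, tilipavli), so the final letter is not what conditions the rule; the first letter is.
"burrug" begins with b-. The stems beginning with b- (bethu → beasthu, bopbo → boaspbo, begsidvew → beasgsidvew) insert -as- after the first vowel.
The other patterns: stems beginning with g- add -ir; stems beginning with l- or t- add the prefix ti-; stems beginning with f-, k- or v- add fa- … -oth around the stem.
So burrug → buasrrug.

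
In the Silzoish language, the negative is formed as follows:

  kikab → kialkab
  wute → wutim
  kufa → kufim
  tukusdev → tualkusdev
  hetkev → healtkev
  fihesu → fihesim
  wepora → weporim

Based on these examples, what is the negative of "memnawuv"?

"memnawuv" ends in a consonant. The stems ending in a consonant (kikab → kialkab, hetkev → healtkev, tukusdev → tualkusdev) insert -al- after the first vowel.
So memnawuv → mealmnawuv.

mealmnawuv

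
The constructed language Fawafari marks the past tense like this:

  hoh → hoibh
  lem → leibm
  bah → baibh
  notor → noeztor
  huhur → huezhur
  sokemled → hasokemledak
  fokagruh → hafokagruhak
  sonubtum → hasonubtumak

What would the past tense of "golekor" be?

hoh and fokagruh both end in -h yet inflect differently (hoibh, hafokagruhak), so the final letter is not what conditions the rule; the number of vowels is.
"golekor" has 3 vowels. The stems with 3 vowels (sokemled → hasokemledak, fokagruh → hafokagruhak, sonubtum → hasonubtumak) add ha- … -ak around the stem.
The other patterns: stems with 1 vowel insert -ib- after the first vowel; stems with 2 vowels insert -ez- after the first vowel.
So golekor → hagolekorak.

hagolekorak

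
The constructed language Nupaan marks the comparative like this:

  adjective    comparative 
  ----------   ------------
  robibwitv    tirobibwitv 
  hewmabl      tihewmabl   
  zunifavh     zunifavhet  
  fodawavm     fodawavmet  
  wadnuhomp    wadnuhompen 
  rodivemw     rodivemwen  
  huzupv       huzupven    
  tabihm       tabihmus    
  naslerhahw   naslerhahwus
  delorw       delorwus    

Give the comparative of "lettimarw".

robibwitv and huzupv both end in -v yet inflect differently (tirobibwitv, huzupven), so the final letter is not what conditions the rule; the second-to-last letter is.
"lettimarw" has second-to-last letter 'r'. The one such stem in the data (delorw → delorwus) adds -us, so the same rule applies.
So lettimarw → lettimarwus.

lettimarwus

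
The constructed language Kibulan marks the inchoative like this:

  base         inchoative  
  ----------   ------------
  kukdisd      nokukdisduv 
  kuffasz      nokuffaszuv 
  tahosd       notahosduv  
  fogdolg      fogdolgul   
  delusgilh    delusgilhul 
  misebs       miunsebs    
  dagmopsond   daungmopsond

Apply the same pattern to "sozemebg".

kukdisd and dagmopsond both end in -d yet inflect differently (nokukdisduv, daungmopsond), so the final letter is not what conditions the rule; the second-to-last letter is.
"sozemebg" has second-to-last letter 'b'. The one such stem in the data (misebs → miunsebs) inserts -un- after the first vowel (as does dagmopsond), so the same rule applies.
The other patterns: stems whose second-to-last letter is 's' add no- … -uv around the stem; stems whose second-to-last letter is 'l' add -ul.
So sozemebg → sounzemebg.

sounzemebg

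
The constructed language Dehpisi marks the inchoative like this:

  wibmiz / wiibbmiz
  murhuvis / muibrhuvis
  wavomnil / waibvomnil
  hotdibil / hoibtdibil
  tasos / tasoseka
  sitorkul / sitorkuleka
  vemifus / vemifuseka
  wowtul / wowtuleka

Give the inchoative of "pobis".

murhuvis and tasos both end in -s yet inflect differently (muibrhuvis, tasoseka), so the final letter is not what conditions the rule; the last vowel is.
"pobis" has last vowel 'i'. The stems whose last vowel is 'i' (wibmiz → wiibbmiz, murhuvis → muibrhuvis, wavomnil → waibvomnil) insert -ib- after the first vowel.
The other pattern: stems whose last vowel is 'o' or 'u' add -eka.
So pobis → poibbis.

poibbis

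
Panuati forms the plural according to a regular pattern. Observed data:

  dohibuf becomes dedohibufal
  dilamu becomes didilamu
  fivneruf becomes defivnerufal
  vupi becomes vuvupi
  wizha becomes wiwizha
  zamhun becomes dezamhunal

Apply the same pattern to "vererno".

"vererno" ends in a vowel. The stems ending in a vowel (wizha → wiwizha, vupi → vuvupi, dilamu → didilamu) repeat the first consonant+vowel as a prefix.
The other pattern: stems ending in a consonant add de- … -al around the stem.
So vererno → vevererno.

vevererno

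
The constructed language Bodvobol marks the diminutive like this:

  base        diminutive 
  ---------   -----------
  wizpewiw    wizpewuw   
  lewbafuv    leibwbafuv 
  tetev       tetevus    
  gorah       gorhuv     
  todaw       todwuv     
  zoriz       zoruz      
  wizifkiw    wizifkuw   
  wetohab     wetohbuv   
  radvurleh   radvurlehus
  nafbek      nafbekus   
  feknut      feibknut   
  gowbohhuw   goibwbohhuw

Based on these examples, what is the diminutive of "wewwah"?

wewwhuv

"wewwah" has last vowel 'a'. The stems whose last vowel is 'a' (wetohab → wetohbuv, gorah → gorhuv, todaw → todwuv) delete the last vowel and add -uv.
So wewwah → wewwhuv.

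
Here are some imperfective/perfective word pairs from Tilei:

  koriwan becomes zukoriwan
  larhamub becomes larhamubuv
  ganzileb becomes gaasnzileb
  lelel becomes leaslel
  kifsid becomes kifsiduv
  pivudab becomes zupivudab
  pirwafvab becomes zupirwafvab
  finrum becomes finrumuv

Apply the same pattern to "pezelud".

pezeluduv

ganzileb and larhamub both end in -b yet inflect differently (gaasnzileb, larhamubuv), so the final letter is not what conditions the rule; the last vowel is.
"pezelud" has last vowel 'u'. The stems whose last vowel is 'u' (larhamub → larhamubuv, finrum → finrumuv) add -uv.
The other patterns: stems whose last vowel is 'e' insert -as- after the first vowel; stems whose last vowel is 'a' add the prefix zu-.
So pezelud → pezeluduv.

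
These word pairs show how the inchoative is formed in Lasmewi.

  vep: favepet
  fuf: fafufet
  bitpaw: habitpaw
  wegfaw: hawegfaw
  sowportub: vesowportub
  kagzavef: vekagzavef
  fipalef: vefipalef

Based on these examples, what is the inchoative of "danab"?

hadanab

fuf and kagzavef both end in -f yet inflect differently (fafufet, vekagzavef), so the final letter is not what conditions the rule; the number of vowels is.
"danab" has 2 vowels. The stems with 2 vowels (bitpaw → habitpaw, wegfaw → hawegfaw) add the prefix ha-.
So danab → hadanab.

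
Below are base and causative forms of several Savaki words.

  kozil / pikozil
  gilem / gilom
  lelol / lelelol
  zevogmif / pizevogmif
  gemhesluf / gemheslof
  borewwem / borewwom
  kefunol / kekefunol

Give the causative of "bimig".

lelol and kozil both end in -l yet inflect differently (lelelol, pikozil), so the final letter is not what conditions the rule; the last vowel is.
"bimig" has last vowel 'i'. The stems whose last vowel is 'i' (zevogmif → pizevogmif, kozil → pikozil) add the prefix pi-.
The other patterns: stems whose last vowel is 'o' repeat the first consonant+vowel as a prefix; stems whose last vowel is 'e' or 'u' change the last vowel to 'o'.
So bimig → pibimig.

pibimig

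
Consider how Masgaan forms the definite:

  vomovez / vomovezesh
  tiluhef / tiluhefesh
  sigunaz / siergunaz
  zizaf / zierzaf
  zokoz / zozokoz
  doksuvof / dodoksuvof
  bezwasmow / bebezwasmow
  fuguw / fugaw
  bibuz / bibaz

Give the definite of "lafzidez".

vomovez and sigunaz both end in -z yet inflect differently (vomovezesh, siergunaz), so the final letter is not what conditions the rule; the last vowel is.
"lafzidez" has last vowel 'e'. The stems whose last vowel is 'e' (vomovez → vomovezesh, tiluhef → tiluhefesh) add -esh.
The other patterns: stems whose last vowel is 'a' insert -er- after the first vowel; stems whose last vowel is 'o' repeat the first consonant+vowel as a prefix; stems whose last vowel is 'u' change the last vowel to 'a'.
So lafzidez → lafzidezesh.

lafzidezesh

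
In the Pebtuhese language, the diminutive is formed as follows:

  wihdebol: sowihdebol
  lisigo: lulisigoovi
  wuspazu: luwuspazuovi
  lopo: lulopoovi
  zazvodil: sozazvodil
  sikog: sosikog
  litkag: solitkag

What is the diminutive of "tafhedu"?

wihdebol and lisigo both have last vowel 'o' yet inflect differently (sowihdebol, lulisigoovi), so the last vowel is not what conditions the rule; whether the stem ends in a vowel or a consonant is.
"tafhedu" ends in a vowel. The stems ending in a vowel (lisigo → lulisigoovi, wuspazu → luwuspazuovi, lopo → lulopoovi) add lu- … -ovi around the stem.
The other pattern: stems ending in a consonant add the prefix so-.
So tafhedu → lutafheduovi.

lutafheduovi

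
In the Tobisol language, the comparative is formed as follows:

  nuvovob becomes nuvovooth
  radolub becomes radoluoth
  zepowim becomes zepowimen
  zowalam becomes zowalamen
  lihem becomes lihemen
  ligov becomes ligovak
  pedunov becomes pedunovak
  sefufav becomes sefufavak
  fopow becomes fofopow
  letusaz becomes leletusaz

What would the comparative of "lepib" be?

nuvovob and ligov both have last vowel 'o' yet inflect differently (nuvovooth, ligovak), so the last vowel is not what conditions the rule; the final letter is.
"lepib" ends in -b. The stems ending in -b (nuvovob → nuvovooth, radolub → radoluoth) drop the final letter and add -oth.
The other patterns: stems ending in -m add -en; stems ending in -v add -ak; stems ending in -w or -z repeat the first consonant+vowel as a prefix.
So lepib → lepioth.

lepioth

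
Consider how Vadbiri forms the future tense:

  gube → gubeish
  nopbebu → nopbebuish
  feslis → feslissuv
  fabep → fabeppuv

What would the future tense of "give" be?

giveish

gube and fabep both have last vowel 'e' yet inflect differently (gubeish, fabeppuv), so the last vowel is not what conditions the rule; whether the stem ends in a vowel or a consonant is.
"give" ends in a vowel. The stems ending in a vowel (gube → gubeish, nopbebu → nopbebuish) add -ish.
So give → giveish.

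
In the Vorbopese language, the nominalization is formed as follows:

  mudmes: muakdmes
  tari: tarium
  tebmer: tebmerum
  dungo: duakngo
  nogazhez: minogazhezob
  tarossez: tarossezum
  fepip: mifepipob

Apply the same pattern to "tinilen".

tinilenum

"tinilen" begins with t-. The stems beginning with t- (tebmer → tebmerum, tarossez → tarossezum, tari → tarium) add -um.
So tinilen → tinilenum.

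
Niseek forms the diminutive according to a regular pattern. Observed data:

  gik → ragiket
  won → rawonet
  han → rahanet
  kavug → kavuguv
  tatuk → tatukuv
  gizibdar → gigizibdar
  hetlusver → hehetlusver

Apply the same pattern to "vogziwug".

vovogziwug

gik and tatuk both end in -k yet inflect differently (ragiket, tatukuv), so the final letter is not what conditions the rule; the number of vowels is.
"vogziwug" has 3 vowels. The stems with 3 vowels (gizibdar → gigizibdar, hetlusver → hehetlusver) repeat the first consonant+vowel as a prefix.
The other patterns: stems with 1 vowel add ra- … -et around the stem; stems with 2 vowels add -uv.
So vogziwug → vovogziwug.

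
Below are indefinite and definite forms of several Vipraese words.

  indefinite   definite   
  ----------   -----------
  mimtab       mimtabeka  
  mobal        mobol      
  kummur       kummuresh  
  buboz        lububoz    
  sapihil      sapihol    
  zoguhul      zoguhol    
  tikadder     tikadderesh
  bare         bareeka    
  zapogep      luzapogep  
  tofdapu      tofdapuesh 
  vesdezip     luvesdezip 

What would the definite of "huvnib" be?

"huvnib" ends in -b. The one such stem in the data (mimtab → mimtabeka) adds -eka, so the same rule applies.
So huvnib → huvnibeka.

huvnibeka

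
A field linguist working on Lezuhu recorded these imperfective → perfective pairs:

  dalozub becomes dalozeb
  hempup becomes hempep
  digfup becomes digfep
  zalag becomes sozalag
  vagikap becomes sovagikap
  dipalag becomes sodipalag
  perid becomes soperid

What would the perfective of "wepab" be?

sowepab

hempup and vagikap both end in -p yet inflect differently (hempep, sovagikap), so the final letter is not what conditions the rule; the last vowel is.
"wepab" has last vowel 'a'. The stems whose last vowel is 'a' (zalag → sozalag, vagikap → sovagikap, dipalag → sodipalag) add the prefix so-.
The other pattern: stems whose last vowel is 'u' change the last vowel to 'e'.
So wepab → sowepab.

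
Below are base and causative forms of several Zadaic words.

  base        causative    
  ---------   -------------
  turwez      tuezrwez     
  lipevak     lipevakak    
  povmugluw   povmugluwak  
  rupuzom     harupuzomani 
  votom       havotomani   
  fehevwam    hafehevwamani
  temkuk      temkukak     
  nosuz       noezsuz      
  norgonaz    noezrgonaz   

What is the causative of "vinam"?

havinamani

fehevwam and norgonaz both have last vowel 'a' yet inflect differently (hafehevwamani, noezrgonaz), so the last vowel is not what conditions the rule; the final letter is.
"vinam" ends in -m. The stems ending in -m (votom → havotomani, fehevwam → hafehevwamani, rupuzom → harupuzomani) add ha- … -ani around the stem.
The other patterns: stems ending in -z insert -ez- after the first vowel; stems ending in -k or -w add -ak.
So vinam → havinamani.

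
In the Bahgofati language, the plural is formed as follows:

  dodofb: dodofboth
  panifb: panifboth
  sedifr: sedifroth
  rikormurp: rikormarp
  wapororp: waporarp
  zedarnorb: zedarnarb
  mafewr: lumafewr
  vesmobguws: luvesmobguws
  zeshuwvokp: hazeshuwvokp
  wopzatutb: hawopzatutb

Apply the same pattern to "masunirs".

masunars

dodofb and zedarnorb both end in -b yet inflect differently (dodofboth, zedarnarb), so the final letter is not what conditions the rule; the second-to-last letter is.
"masunirs" has second-to-last letter 'r'. The stems whose second-to-last letter is 'r' (rikormurp → rikormarp, wapororp → waporarp, zedarnorb → zedarnarb) change the last vowel to 'a'.
The other patterns: stems whose second-to-last letter is 'f' add -oth; stems whose second-to-last letter is 'w' add the prefix lu-; stems whose second-to-last letter is 'k' or 't' add the prefix ha-.
So masunirs → masunars.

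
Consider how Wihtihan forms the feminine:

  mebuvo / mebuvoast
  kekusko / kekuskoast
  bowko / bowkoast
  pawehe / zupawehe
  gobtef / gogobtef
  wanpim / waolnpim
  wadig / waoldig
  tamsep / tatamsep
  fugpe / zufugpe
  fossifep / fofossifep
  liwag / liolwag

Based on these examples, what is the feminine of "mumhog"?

pawehe and fossifep both have last vowel 'e' yet inflect differently (zupawehe, fofossifep), so the last vowel is not what conditions the rule; the final letter is.
"mumhog" ends in -g. The stems ending in -g (wadig → waoldig, liwag → liolwag) insert -ol- after the first vowel.
So mumhog → muolmhog.

muolmhog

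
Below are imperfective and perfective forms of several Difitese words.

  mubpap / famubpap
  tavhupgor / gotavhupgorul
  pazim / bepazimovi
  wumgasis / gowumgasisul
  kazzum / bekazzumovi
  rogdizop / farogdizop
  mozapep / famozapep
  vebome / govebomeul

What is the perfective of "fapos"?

gofaposul

"fapos" ends in -s. The one such stem in the data (wumgasis → gowumgasisul) adds go- … -ul around the stem, so the same rule applies.
The other patterns: stems ending in -m add be- … -ovi around the stem; stems ending in -p add the prefix fa-.
So fapos → gofaposul.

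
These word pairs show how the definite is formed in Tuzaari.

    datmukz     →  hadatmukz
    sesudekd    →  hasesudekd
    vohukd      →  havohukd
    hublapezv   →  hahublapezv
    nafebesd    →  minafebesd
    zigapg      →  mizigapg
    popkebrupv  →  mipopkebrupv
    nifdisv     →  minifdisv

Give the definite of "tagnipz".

"tagnipz" has second-to-last letter 'p'. The stems whose second-to-last letter is 'p' (zigapg → mizigapg, popkebrupv → mipopkebrupv) add the prefix mi-.
The other pattern: stems whose second-to-last letter is 'k' or 'z' add the prefix ha-.
So tagnipz → mitagnipz.

mitagnipz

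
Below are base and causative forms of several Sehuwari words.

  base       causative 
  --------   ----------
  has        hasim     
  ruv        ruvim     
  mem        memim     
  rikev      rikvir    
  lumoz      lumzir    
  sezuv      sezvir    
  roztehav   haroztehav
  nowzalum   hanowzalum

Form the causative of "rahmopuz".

ruv and rikev both end in -v yet inflect differently (ruvim, rikvir), so the final letter is not what conditions the rule; the number of vowels is.
"rahmopuz" has 3 vowels. The stems with 3 vowels (roztehav → haroztehav, nowzalum → hanowzalum) add the prefix ha-.
The other patterns: stems with 1 vowel add -im; stems with 2 vowels delete the last vowel and add -ir.
So rahmopuz → harahmopuz.

harahmopuz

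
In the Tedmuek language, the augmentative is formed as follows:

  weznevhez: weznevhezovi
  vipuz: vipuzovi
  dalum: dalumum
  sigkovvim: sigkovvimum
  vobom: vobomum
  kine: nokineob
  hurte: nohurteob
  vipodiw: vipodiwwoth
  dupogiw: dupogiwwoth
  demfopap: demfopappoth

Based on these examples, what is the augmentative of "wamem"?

vipuz and dalum both have last vowel 'u' yet inflect differently (vipuzovi, dalumum), so the last vowel is not what conditions the rule; the final letter is.
"wamem" ends in -m. The stems ending in -m (dalum → dalumum, sigkovvim → sigkovvimum, vobom → vobomum) add -um.
So wamem → wamemum.

wamemum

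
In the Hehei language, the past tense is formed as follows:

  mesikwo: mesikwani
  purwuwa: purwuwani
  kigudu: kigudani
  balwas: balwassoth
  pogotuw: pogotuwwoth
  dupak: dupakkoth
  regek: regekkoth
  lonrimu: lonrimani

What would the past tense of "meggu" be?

meggani

purwuwa and balwas both have last vowel 'a' yet inflect differently (purwuwani, balwassoth), so the last vowel is not what conditions the rule; whether the stem ends in a vowel or a consonant is.
"meggu" ends in a vowel. The stems ending in a vowel (lonrimu → lonrimani, purwuwa → purwuwani, kigudu → kigudani) drop the final letter and add -ani.
So meggu → meggani.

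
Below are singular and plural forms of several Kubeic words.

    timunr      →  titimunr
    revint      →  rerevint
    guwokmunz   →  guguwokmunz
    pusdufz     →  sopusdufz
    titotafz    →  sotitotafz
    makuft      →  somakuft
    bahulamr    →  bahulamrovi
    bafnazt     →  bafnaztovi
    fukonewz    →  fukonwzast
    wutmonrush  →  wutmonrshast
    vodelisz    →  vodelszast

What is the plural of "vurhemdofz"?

sovurhemdofz

guwokmunz and pusdufz both end in -z yet inflect differently (guguwokmunz, sopusdufz), so the final letter is not what conditions the rule; the second-to-last letter is.
"vurhemdofz" has second-to-last letter 'f'. The stems whose second-to-last letter is 'f' (pusdufz → sopusdufz, titotafz → sotitotafz, makuft → somakuft) add the prefix so-.
The other patterns: stems whose second-to-last letter is 'n' repeat the first consonant+vowel as a prefix; stems whose second-to-last letter is 'm' or 'z' add -ovi; stems whose second-to-last letter is 's' or 'w' delete the last vowel and add -ast.
So vurhemdofz → sovurhemdofz.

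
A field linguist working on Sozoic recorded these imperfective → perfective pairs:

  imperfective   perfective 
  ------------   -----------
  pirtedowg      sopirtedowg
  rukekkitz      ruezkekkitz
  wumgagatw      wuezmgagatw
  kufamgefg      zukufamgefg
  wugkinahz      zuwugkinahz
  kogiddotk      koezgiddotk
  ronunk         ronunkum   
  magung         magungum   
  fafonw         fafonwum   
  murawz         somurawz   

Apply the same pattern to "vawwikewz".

pirtedowg and magung both end in -g yet inflect differently (sopirtedowg, magungum), so the final letter is not what conditions the rule; the second-to-last letter is.
"vawwikewz" has second-to-last letter 'w'. The stems whose second-to-last letter is 'w' (pirtedowg → sopirtedowg, murawz → somurawz) add the prefix so-.
The other patterns: stems whose second-to-last letter is 'n' add -um; stems whose second-to-last letter is 't' insert -ez- after the first vowel; stems whose second-to-last letter is 'f' or 'h' add the prefix zu-.
So vawwikewz → sovawwikewz.

sovawwikewz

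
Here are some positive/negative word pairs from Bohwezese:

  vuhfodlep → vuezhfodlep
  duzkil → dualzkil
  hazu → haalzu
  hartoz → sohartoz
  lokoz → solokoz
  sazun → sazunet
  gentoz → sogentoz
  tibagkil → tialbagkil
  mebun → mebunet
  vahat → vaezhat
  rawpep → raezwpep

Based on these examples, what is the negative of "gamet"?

mebun and hazu both have last vowel 'u' yet inflect differently (mebunet, haalzu), so the last vowel is not what conditions the rule; the final letter is.
"gamet" ends in -t. The one such stem in the data (vahat → vaezhat) inserts -ez- after the first vowel (as do vuhfodlep, rawpep), so the same rule applies.
The other patterns: stems ending in -n add -et; stems ending in -z add the prefix so-; stems ending in -l or -u insert -al- after the first vowel.
So gamet → gaezmet.

gaezmet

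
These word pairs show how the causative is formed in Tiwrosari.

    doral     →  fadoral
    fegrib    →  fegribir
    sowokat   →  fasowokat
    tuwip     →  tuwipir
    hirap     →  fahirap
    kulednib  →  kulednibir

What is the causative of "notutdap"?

fanotutdap

tuwip and hirap both end in -p yet inflect differently (tuwipir, fahirap), so the final letter is not what conditions the rule; the last vowel is.
"notutdap" has last vowel 'a'. The stems whose last vowel is 'a' (doral → fadoral, hirap → fahirap, sowokat → fasowokat) add the prefix fa-.
The other pattern: stems whose last vowel is 'i' add -ir.
So notutdap → fanotutdap.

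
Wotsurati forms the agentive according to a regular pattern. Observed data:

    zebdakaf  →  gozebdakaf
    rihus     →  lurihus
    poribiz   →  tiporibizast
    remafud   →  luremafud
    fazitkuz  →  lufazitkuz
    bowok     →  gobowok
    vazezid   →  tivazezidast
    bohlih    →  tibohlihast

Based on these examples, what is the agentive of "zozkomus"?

luzozkomus

remafud and vazezid both end in -d yet inflect differently (luremafud, tivazezidast), so the final letter is not what conditions the rule; the last vowel is.
"zozkomus" has last vowel 'u'. The stems whose last vowel is 'u' (rihus → lurihus, fazitkuz → lufazitkuz, remafud → luremafud) add the prefix lu-.
So zozkomus → luzozkomus.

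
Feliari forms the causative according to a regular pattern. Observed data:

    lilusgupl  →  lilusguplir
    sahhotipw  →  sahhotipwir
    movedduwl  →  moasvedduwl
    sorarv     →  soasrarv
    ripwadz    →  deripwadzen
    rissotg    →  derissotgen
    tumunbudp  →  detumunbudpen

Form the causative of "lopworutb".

lilusgupl and movedduwl both end in -l yet inflect differently (lilusguplir, moasvedduwl), so the final letter is not what conditions the rule; the second-to-last letter is.
"lopworutb" has second-to-last letter 't'. The one such stem in the data (rissotg → derissotgen) adds de- … -en around the stem, so the same rule applies.
The other patterns: stems whose second-to-last letter is 'p' add -ir; stems whose second-to-last letter is 'r' or 'w' insert -as- after the first vowel.
So lopworutb → delopworutben.

delopworutben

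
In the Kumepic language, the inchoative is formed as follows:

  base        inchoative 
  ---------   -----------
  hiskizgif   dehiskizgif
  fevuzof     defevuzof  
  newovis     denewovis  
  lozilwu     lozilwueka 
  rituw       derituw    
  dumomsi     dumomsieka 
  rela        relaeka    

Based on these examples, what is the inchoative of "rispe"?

rispeeka

"rispe" ends in a vowel. The stems ending in a vowel (rela → relaeka, lozilwu → lozilwueka, dumomsi → dumomsieka) add -eka.
The other pattern: stems ending in a consonant add the prefix de-.
So rispe → rispeeka.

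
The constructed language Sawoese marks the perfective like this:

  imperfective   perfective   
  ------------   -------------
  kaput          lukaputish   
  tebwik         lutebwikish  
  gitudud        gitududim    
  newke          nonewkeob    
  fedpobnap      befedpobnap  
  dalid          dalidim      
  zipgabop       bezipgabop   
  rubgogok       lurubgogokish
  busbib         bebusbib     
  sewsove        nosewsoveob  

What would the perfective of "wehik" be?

dalid and tebwik both have last vowel 'i' yet inflect differently (dalidim, lutebwikish), so the last vowel is not what conditions the rule; the final letter is.
"wehik" ends in -k. The stems ending in -k (rubgogok → lurubgogokish, tebwik → lutebwikish) add lu- … -ish around the stem.
The other patterns: stems ending in -d add -im; stems ending in -e add no- … -ob around the stem; stems ending in -b or -p add the prefix be-.
So wehik → luwehikish.

luwehikish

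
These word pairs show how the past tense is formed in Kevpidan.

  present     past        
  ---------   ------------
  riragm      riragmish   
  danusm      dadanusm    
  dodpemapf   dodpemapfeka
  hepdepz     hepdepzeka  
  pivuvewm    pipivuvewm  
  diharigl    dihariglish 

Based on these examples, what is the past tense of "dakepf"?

riragm and pivuvewm both end in -m yet inflect differently (riragmish, pipivuvewm), so the final letter is not what conditions the rule; the second-to-last letter is.
"dakepf" has second-to-last letter 'p'. The stems whose second-to-last letter is 'p' (dodpemapf → dodpemapfeka, hepdepz → hepdepzeka) add -eka.
The other patterns: stems whose second-to-last letter is 'g' add -ish; stems whose second-to-last letter is 's' or 'w' repeat the first consonant+vowel as a prefix.
So dakepf → dakepfeka.

dakepfeka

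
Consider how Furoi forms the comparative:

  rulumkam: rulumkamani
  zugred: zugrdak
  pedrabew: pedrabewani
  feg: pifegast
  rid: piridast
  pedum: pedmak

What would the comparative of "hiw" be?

pihiwast

rid and zugred both end in -d yet inflect differently (piridast, zugrdak), so the final letter is not what conditions the rule; the number of vowels is.
"hiw" has 1 vowel. The stems with 1 vowel (rid → piridast, feg → pifegast) add pi- … -ast around the stem.
The other patterns: stems with 2 vowels delete the last vowel and add -ak; stems with 3 vowels add -ani.
So hiw → pihiwast.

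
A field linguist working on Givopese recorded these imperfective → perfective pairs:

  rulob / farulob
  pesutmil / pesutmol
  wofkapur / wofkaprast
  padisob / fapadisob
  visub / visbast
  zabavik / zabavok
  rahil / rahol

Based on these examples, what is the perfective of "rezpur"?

rezprast

padisob and visub both end in -b yet inflect differently (fapadisob, visbast), so the final letter is not what conditions the rule; the last vowel is.
"rezpur" has last vowel 'u'. The stems whose last vowel is 'u' (visub → visbast, wofkapur → wofkaprast) delete the last vowel and add -ast.
So rezpur → rezprast.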